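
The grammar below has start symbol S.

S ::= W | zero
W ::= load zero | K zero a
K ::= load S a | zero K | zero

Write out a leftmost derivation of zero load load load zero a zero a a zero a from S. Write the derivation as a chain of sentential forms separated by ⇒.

S ⇒ W ⇒ K zero a ⇒ zero K zero a ⇒ zero load S a zero a ⇒ zero load W a zero a ⇒ zero load K zero a a zero a ⇒ zero load load S a zero a a zero a ⇒ zero load load W a zero a a zero a ⇒ zero load load load zero a zero a a zero a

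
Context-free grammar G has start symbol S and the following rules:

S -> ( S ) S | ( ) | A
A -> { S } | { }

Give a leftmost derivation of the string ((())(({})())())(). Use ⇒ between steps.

S ⇒ (S)S   [S -> ( S ) S]
(S)S ⇒ ((S)S)S   [S -> ( S ) S]
((S)S)S ⇒ ((())S)S   [S -> ( )]
((())S)S ⇒ ((())(S)S)S   [S -> ( S ) S]
((())(S)S)S ⇒ ((())((S)S)S)S   [S -> ( S ) S]
((())((S)S)S)S ⇒ ((())((A)S)S)S   [S -> A]
((())((A)S)S)S ⇒ ((())(({})S)S)S   [A -> { }]
((())(({})S)S)S ⇒ ((())(({})())S)S   [S -> ( )]
((())(({})())S)S ⇒ ((())(({})())())S   [S -> ( )]
((())(({})())())S ⇒ ((())(({})())())()   [S -> ( )]

S⇒(S)S⇒((S)S)S⇒((())S)S⇒((())(S)S)S⇒((())((S)S)S)S⇒((())((A)S)S)S⇒((())(({})S)S)S⇒((())(({})())S)S⇒((())(({})())())S⇒((())(({})())())()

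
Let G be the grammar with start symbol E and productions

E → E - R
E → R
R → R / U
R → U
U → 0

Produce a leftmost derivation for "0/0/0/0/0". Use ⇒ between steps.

E ⇒ R ⇒ R/U ⇒ R/U/U ⇒ R/U/U/U ⇒ R/U/U/U/U ⇒ U/U/U/U/U ⇒ 0/U/U/U/U ⇒ 0/0/U/U/U ⇒ 0/0/0/U/U ⇒ 0/0/0/0/U ⇒ 0/0/0/0/0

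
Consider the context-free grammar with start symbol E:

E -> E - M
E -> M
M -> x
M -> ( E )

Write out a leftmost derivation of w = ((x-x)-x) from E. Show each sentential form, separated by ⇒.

E ⇒ M ⇒ (E) ⇒ (E-M) ⇒ (M-M) ⇒ ((E)-M) ⇒ ((E-M)-M) ⇒ ((M-M)-M) ⇒ ((x-M)-M) ⇒ ((x-x)-M) ⇒ ((x-x)-x)

E ⇒ M   [E -> M]
M ⇒ (E)   [M -> ( E )]
(E) ⇒ (E-M)   [E -> E - M]
(E-M) ⇒ (M-M)   [E -> M]
(M-M) ⇒ ((E)-M)   [M -> ( E )]
((E)-M) ⇒ ((E-M)-M)   [E -> E - M]
((E-M)-M) ⇒ ((M-M)-M)   [E -> M]
((M-M)-M) ⇒ ((x-M)-M)   [M -> x]
((x-M)-M) ⇒ ((x-x)-M)   [M -> x]
((x-x)-M) ⇒ ((x-x)-x)   [M -> x]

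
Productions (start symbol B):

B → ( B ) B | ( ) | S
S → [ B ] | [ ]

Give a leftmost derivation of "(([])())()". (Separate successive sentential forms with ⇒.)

B⇒(B)B⇒((B)B)B⇒((S)B)B⇒(([])B)B⇒(([])())B⇒(([])())()

B ⇒ (B)B   [B → ( B ) B]
(B)B ⇒ ((B)B)B   [B → ( B ) B]
((B)B)B ⇒ ((S)B)B   [B → S]
((S)B)B ⇒ (([])B)B   [S → [ ]]
(([])B)B ⇒ (([])())B   [B → ( )]
(([])())B ⇒ (([])())()   [B → ( )]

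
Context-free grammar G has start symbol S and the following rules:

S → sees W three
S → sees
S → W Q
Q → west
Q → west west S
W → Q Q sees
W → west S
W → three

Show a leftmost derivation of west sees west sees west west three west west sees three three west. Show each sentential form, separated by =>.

S => W Q => west S Q => west sees W three Q => west sees west S three Q => west sees west sees W three three Q => west sees west sees Q Q sees three three Q => west sees west sees west west S Q sees three three Q => west sees west sees west west W Q Q sees three three Q => west sees west sees west west three Q Q sees three three Q => west sees west sees west west three west Q sees three three Q => west sees west sees west west three west west sees three three Q => west sees west sees west west three west west sees three three west

S => W Q   [S → W Q]
W Q => west S Q   [W → west S]
west S Q => west sees W three Q   [S → sees W three]
west sees W three Q => west sees west S three Q   [W → west S]
west sees west S three Q => west sees west sees W three three Q   [S → sees W three]
west sees west sees W three three Q => west sees west sees Q Q sees three three Q   [W → Q Q sees]
west sees west sees Q Q sees three three Q => west sees west sees west west S Q sees three three Q   [Q → west west S]
west sees west sees west west S Q sees three three Q => west sees west sees west west W Q Q sees three three Q   [S → W Q]
west sees west sees west west W Q Q sees three three Q => west sees west sees west west three Q Q sees three three Q   [W → three]
west sees west sees west west three Q Q sees three three Q => west sees west sees west west three west Q sees three three Q   [Q → west]
west sees west sees west west three west Q sees three three Q => west sees west sees west west three west west sees three three Q   [Q → west]
west sees west sees west west three west west sees three three Q => west sees west sees west west three west west sees three three west   [Q → west]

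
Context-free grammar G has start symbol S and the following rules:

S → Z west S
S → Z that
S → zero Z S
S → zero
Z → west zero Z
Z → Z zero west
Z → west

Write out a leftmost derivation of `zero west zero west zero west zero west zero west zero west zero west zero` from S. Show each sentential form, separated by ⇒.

S ⇒ zero Z S ⇒ zero west zero Z S ⇒ zero west zero west zero Z S ⇒ zero west zero west zero west zero Z S ⇒ zero west zero west zero west zero Z zero west S ⇒ zero west zero west zero west zero Z zero west zero west S ⇒ zero west zero west zero west zero Z zero west zero west zero west S ⇒ zero west zero west zero west zero west zero west zero west zero west S ⇒ zero west zero west zero west zero west zero west zero west zero west zero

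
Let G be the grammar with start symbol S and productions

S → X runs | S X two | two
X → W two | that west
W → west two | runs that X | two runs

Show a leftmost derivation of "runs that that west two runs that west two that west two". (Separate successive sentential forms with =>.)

S => S X two   [S → S X two]
S X two => S X two X two   [S → S X two]
S X two X two => X runs X two X two   [S → X runs]
X runs X two X two => W two runs X two X two   [X → W two]
W two runs X two X two => runs that X two runs X two X two   [W → runs that X]
runs that X two runs X two X two => runs that that west two runs X two X two   [X → that west]
runs that that west two runs X two X two => runs that that west two runs that west two X two   [X → that west]
runs that that west two runs that west two X two => runs that that west two runs that west two that west two   [X → that west]

S => S X two => S X two X two => X runs X two X two => W two runs X two X two => runs that X two runs X two X two => runs that that west two runs X two X two => runs that that west two runs that west two X two => runs that that west two runs that west two that west two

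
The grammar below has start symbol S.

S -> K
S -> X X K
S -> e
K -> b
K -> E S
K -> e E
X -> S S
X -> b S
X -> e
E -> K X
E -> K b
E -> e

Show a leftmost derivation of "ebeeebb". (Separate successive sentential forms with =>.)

S => XXK => eXK => ebSK => ebKK => ebeEK => ebeKbK => ebeeEbK => ebeeebK => ebeeebb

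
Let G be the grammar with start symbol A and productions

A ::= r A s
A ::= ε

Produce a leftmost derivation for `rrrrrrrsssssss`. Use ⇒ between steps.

A⇒rAs⇒rrAss⇒rrrAsss⇒rrrrAssss⇒rrrrrAsssss⇒rrrrrrAssssss⇒rrrrrrrAsssssss⇒rrrrrrrsssssss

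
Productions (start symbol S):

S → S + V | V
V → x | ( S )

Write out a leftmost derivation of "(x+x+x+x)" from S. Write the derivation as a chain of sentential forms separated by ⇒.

S ⇒ V   [S → V]
V ⇒ (S)   [V → ( S )]
(S) ⇒ (S+V)   [S → S + V]
(S+V) ⇒ (S+V+V)   [S → S + V]
(S+V+V) ⇒ (S+V+V+V)   [S → S + V]
(S+V+V+V) ⇒ (V+V+V+V)   [S → V]
(V+V+V+V) ⇒ (x+V+V+V)   [V → x]
(x+V+V+V) ⇒ (x+x+V+V)   [V → x]
(x+x+V+V) ⇒ (x+x+x+V)   [V → x]
(x+x+x+V) ⇒ (x+x+x+x)   [V → x]

S ⇒ V ⇒ (S) ⇒ (S+V) ⇒ (S+V+V) ⇒ (S+V+V+V) ⇒ (V+V+V+V) ⇒ (x+V+V+V) ⇒ (x+x+V+V) ⇒ (x+x+x+V) ⇒ (x+x+x+x)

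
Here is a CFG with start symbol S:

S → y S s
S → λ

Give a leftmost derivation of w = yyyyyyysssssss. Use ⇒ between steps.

S ⇒ ySs ⇒ yySss ⇒ yyySsss ⇒ yyyySssss ⇒ yyyyySsssss ⇒ yyyyyySssssss ⇒ yyyyyyySsssssss ⇒ yyyyyyysssssss

S ⇒ ySs   [S → y S s]
ySs ⇒ yySss   [S → y S s]
yySss ⇒ yyySsss   [S → y S s]
yyySsss ⇒ yyyySssss   [S → y S s]
yyyySssss ⇒ yyyyySsssss   [S → y S s]
yyyyySsssss ⇒ yyyyyySssssss   [S → y S s]
yyyyyySssssss ⇒ yyyyyyySsssssss   [S → y S s]
yyyyyyySsssssss ⇒ yyyyyyysssssss   [S → λ]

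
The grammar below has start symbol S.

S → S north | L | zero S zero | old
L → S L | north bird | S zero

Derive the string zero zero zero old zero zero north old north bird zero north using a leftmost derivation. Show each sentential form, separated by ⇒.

S ⇒ S north ⇒ zero S zero north ⇒ zero L zero north ⇒ zero S L zero north ⇒ zero S north L zero north ⇒ zero zero S zero north L zero north ⇒ zero zero zero S zero zero north L zero north ⇒ zero zero zero old zero zero north L zero north ⇒ zero zero zero old zero zero north S L zero north ⇒ zero zero zero old zero zero north old L zero north ⇒ zero zero zero old zero zero north old north bird zero north

S ⇒ S north   [S → S north]
S north ⇒ zero S zero north   [S → zero S zero]
zero S zero north ⇒ zero L zero north   [S → L]
zero L zero north ⇒ zero S L zero north   [L → S L]
zero S L zero north ⇒ zero S north L zero north   [S → S north]
zero S north L zero north ⇒ zero zero S zero north L zero north   [S → zero S zero]
zero zero S zero north L zero north ⇒ zero zero zero S zero zero north L zero north   [S → zero S zero]
zero zero zero S zero zero north L zero north ⇒ zero zero zero old zero zero north L zero north   [S → old]
zero zero zero old zero zero north L zero north ⇒ zero zero zero old zero zero north S L zero north   [L → S L]
zero zero zero old zero zero north S L zero north ⇒ zero zero zero old zero zero north old L zero north   [S → old]
zero zero zero old zero zero north old L zero north ⇒ zero zero zero old zero zero north old north bird zero north   [L → north bird]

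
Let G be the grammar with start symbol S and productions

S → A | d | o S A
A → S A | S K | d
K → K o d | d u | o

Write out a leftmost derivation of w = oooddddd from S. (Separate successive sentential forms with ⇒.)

S⇒oSA⇒ooSAA⇒ooAAA⇒ooSAAA⇒oooSAAAA⇒ooodAAAA⇒oooddAAA⇒ooodddAA⇒oooddddA⇒oooddddd

S ⇒ oSA   [S → o S A]
oSA ⇒ ooSAA   [S → o S A]
ooSAA ⇒ ooAAA   [S → A]
ooAAA ⇒ ooSAAA   [A → S A]
ooSAAA ⇒ oooSAAAA   [S → o S A]
oooSAAAA ⇒ ooodAAAA   [S → d]
ooodAAAA ⇒ oooddAAA   [A → d]
oooddAAA ⇒ ooodddAA   [A → d]
ooodddAA ⇒ oooddddA   [A → d]
oooddddA ⇒ oooddddd   [A → d]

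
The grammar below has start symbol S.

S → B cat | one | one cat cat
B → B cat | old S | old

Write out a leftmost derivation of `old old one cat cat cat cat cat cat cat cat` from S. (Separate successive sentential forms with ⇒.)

S ⇒ B cat   [S → B cat]
B cat ⇒ B cat cat   [B → B cat]
B cat cat ⇒ B cat cat cat   [B → B cat]
B cat cat cat ⇒ old S cat cat cat   [B → old S]
old S cat cat cat ⇒ old B cat cat cat cat   [S → B cat]
old B cat cat cat cat ⇒ old B cat cat cat cat cat   [B → B cat]
old B cat cat cat cat cat ⇒ old B cat cat cat cat cat cat   [B → B cat]
old B cat cat cat cat cat cat ⇒ old old S cat cat cat cat cat cat   [B → old S]
old old S cat cat cat cat cat cat ⇒ old old one cat cat cat cat cat cat cat cat   [S → one cat cat]

S ⇒ B cat ⇒ B cat cat ⇒ B cat cat cat ⇒ old S cat cat cat ⇒ old B cat cat cat cat ⇒ old B cat cat cat cat cat ⇒ old B cat cat cat cat cat cat ⇒ old old S cat cat cat cat cat cat ⇒ old old one cat cat cat cat cat cat cat cat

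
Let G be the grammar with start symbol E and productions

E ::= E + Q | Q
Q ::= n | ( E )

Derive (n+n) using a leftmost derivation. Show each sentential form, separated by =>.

E => Q => (E) => (E+Q) => (Q+Q) => (n+Q) => (n+n)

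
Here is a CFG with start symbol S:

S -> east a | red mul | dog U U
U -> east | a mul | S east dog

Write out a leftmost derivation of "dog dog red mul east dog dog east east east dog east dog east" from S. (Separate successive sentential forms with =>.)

S => dog U U   [S -> dog U U]
dog U U => dog S east dog U   [U -> S east dog]
dog S east dog U => dog dog U U east dog U   [S -> dog U U]
dog dog U U east dog U => dog dog S east dog U east dog U   [U -> S east dog]
dog dog S east dog U east dog U => dog dog red mul east dog U east dog U   [S -> red mul]
dog dog red mul east dog U east dog U => dog dog red mul east dog S east dog east dog U   [U -> S east dog]
dog dog red mul east dog S east dog east dog U => dog dog red mul east dog dog U U east dog east dog U   [S -> dog U U]
dog dog red mul east dog dog U U east dog east dog U => dog dog red mul east dog dog east U east dog east dog U   [U -> east]
dog dog red mul east dog dog east U east dog east dog U => dog dog red mul east dog dog east east east dog east dog U   [U -> east]
dog dog red mul east dog dog east east east dog east dog U => dog dog red mul east dog dog east east east dog east dog east   [U -> east]

S => dog U U => dog S east dog U => dog dog U U east dog U => dog dog S east dog U east dog U => dog dog red mul east dog U east dog U => dog dog red mul east dog S east dog east dog U => dog dog red mul east dog dog U U east dog east dog U => dog dog red mul east dog dog east U east dog east dog U => dog dog red mul east dog dog east east east dog east dog U => dog dog red mul east dog dog east east east dog east dog east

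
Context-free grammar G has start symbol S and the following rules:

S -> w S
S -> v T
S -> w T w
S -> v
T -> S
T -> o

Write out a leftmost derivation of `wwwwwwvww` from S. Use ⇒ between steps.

S ⇒ wS ⇒ wwTw ⇒ wwSw ⇒ wwwSw ⇒ wwwwTww ⇒ wwwwSww ⇒ wwwwwSww ⇒ wwwwwwSww ⇒ wwwwwwvww

S ⇒ wS   [S -> w S]
wS ⇒ wwTw   [S -> w T w]
wwTw ⇒ wwSw   [T -> S]
wwSw ⇒ wwwSw   [S -> w S]
wwwSw ⇒ wwwwTww   [S -> w T w]
wwwwTww ⇒ wwwwSww   [T -> S]
wwwwSww ⇒ wwwwwSww   [S -> w S]
wwwwwSww ⇒ wwwwwwSww   [S -> w S]
wwwwwwSww ⇒ wwwwwwvww   [S -> v]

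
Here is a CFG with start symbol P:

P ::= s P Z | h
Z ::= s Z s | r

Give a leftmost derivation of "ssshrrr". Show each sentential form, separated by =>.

P => sPZ => ssPZZ => sssPZZZ => ssshZZZ => ssshrZZ => ssshrrZ => ssshrrr

P => sPZ   [P ::= s P Z]
sPZ => ssPZZ   [P ::= s P Z]
ssPZZ => sssPZZZ   [P ::= s P Z]
sssPZZZ => ssshZZZ   [P ::= h]
ssshZZZ => ssshrZZ   [Z ::= r]
ssshrZZ => ssshrrZ   [Z ::= r]
ssshrrZ => ssshrrr   [Z ::= r]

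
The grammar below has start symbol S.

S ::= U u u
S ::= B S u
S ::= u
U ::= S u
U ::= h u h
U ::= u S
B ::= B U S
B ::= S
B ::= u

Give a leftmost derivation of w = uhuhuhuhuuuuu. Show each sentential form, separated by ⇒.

S ⇒ BSu   [S ::= B S u]
BSu ⇒ SSu   [B ::= S]
SSu ⇒ BSuSu   [S ::= B S u]
BSuSu ⇒ BUSSuSu   [B ::= B U S]
BUSSuSu ⇒ BUSUSSuSu   [B ::= B U S]
BUSUSSuSu ⇒ uUSUSSuSu   [B ::= u]
uUSUSSuSu ⇒ uhuhSUSSuSu   [U ::= h u h]
uhuhSUSSuSu ⇒ uhuhuUSSuSu   [S ::= u]
uhuhuUSSuSu ⇒ uhuhuhuhSSuSu   [U ::= h u h]
uhuhuhuhSSuSu ⇒ uhuhuhuhuSuSu   [S ::= u]
uhuhuhuhuSuSu ⇒ uhuhuhuhuuuSu   [S ::= u]
uhuhuhuhuuuSu ⇒ uhuhuhuhuuuuu   [S ::= u]

S ⇒ BSu ⇒ SSu ⇒ BSuSu ⇒ BUSSuSu ⇒ BUSUSSuSu ⇒ uUSUSSuSu ⇒ uhuhSUSSuSu ⇒ uhuhuUSSuSu ⇒ uhuhuhuhSSuSu ⇒ uhuhuhuhuSuSu ⇒ uhuhuhuhuuuSu ⇒ uhuhuhuhuuuuu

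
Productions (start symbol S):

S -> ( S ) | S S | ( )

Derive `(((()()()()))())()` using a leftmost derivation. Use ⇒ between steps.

S⇒SS⇒(S)S⇒(SS)S⇒((S)S)S⇒(((S))S)S⇒(((SS))S)S⇒(((SSS))S)S⇒(((SSSS))S)S⇒(((()SSS))S)S⇒(((()()SS))S)S⇒(((()()()S))S)S⇒(((()()()()))S)S⇒(((()()()()))())S⇒(((()()()()))())()

S ⇒ SS   [S -> S S]
SS ⇒ (S)S   [S -> ( S )]
(S)S ⇒ (SS)S   [S -> S S]
(SS)S ⇒ ((S)S)S   [S -> ( S )]
((S)S)S ⇒ (((S))S)S   [S -> ( S )]
(((S))S)S ⇒ (((SS))S)S   [S -> S S]
(((SS))S)S ⇒ (((SSS))S)S   [S -> S S]
(((SSS))S)S ⇒ (((SSSS))S)S   [S -> S S]
(((SSSS))S)S ⇒ (((()SSS))S)S   [S -> ( )]
(((()SSS))S)S ⇒ (((()()SS))S)S   [S -> ( )]
(((()()SS))S)S ⇒ (((()()()S))S)S   [S -> ( )]
(((()()()S))S)S ⇒ (((()()()()))S)S   [S -> ( )]
(((()()()()))S)S ⇒ (((()()()()))())S   [S -> ( )]
(((()()()()))())S ⇒ (((()()()()))())()   [S -> ( )]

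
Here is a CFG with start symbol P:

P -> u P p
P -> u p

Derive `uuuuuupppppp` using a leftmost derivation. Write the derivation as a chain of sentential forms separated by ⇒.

P ⇒ uPp   [P -> u P p]
uPp ⇒ uuPpp   [P -> u P p]
uuPpp ⇒ uuuPppp   [P -> u P p]
uuuPppp ⇒ uuuuPpppp   [P -> u P p]
uuuuPpppp ⇒ uuuuuPppppp   [P -> u P p]
uuuuuPppppp ⇒ uuuuuupppppp   [P -> u p]

P ⇒ uPp ⇒ uuPpp ⇒ uuuPppp ⇒ uuuuPpppp ⇒ uuuuuPppppp ⇒ uuuuuupppppp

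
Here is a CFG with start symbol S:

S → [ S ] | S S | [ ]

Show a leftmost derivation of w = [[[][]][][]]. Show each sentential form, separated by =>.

S => [S]   [S → [ S ]]
[S] => [SS]   [S → S S]
[SS] => [SSS]   [S → S S]
[SSS] => [[S]SS]   [S → [ S ]]
[[S]SS] => [[SS]SS]   [S → S S]
[[SS]SS] => [[[]S]SS]   [S → [ ]]
[[[]S]SS] => [[[][]]SS]   [S → [ ]]
[[[][]]SS] => [[[][]][]S]   [S → [ ]]
[[[][]][]S] => [[[][]][][]]   [S → [ ]]

S=>[S]=>[SS]=>[SSS]=>[[S]SS]=>[[SS]SS]=>[[[]S]SS]=>[[[][]]SS]=>[[[][]][]S]=>[[[][]][][]]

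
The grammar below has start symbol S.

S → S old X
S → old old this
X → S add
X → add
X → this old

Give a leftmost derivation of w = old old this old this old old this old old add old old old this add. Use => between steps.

S => S old X => S old X old X => S old X old X old X => S old X old X old X old X => old old this old X old X old X old X => old old this old this old old X old X old X => old old this old this old old this old old X old X => old old this old this old old this old old add old X => old old this old this old old this old old add old S add => old old this old this old old this old old add old old old this add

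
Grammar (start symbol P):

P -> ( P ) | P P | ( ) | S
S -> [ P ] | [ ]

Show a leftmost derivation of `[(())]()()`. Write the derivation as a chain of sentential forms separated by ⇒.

P ⇒ PP ⇒ PPP ⇒ SPP ⇒ [P]PP ⇒ [(P)]PP ⇒ [(())]PP ⇒ [(())]()P ⇒ [(())]()()

P ⇒ PP   [P -> P P]
PP ⇒ PPP   [P -> P P]
PPP ⇒ SPP   [P -> S]
SPP ⇒ [P]PP   [S -> [ P ]]
[P]PP ⇒ [(P)]PP   [P -> ( P )]
[(P)]PP ⇒ [(())]PP   [P -> ( )]
[(())]PP ⇒ [(())]()P   [P -> ( )]
[(())]()P ⇒ [(())]()()   [P -> ( )]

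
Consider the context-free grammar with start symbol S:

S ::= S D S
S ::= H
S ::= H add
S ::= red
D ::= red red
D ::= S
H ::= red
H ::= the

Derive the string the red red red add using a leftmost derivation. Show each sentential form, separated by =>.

S => S D S => H D S => the D S => the red red S => the red red H add => the red red red add

S => S D S   [S ::= S D S]
S D S => H D S   [S ::= H]
H D S => the D S   [H ::= the]
the D S => the red red S   [D ::= red red]
the red red S => the red red H add   [S ::= H add]
the red red H add => the red red red add   [H ::= red]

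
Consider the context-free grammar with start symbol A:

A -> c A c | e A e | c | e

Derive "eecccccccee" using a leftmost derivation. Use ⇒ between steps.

A ⇒ eAe ⇒ eeAee ⇒ eecAcee ⇒ eeccAccee ⇒ eecccAcccee ⇒ eecccccccee

A ⇒ eAe   [A -> e A e]
eAe ⇒ eeAee   [A -> e A e]
eeAee ⇒ eecAcee   [A -> c A c]
eecAcee ⇒ eeccAccee   [A -> c A c]
eeccAccee ⇒ eecccAcccee   [A -> c A c]
eecccAcccee ⇒ eecccccccee   [A -> c]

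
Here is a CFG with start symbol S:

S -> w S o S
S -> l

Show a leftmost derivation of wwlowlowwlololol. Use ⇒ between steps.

S ⇒ wSoS   [S -> w S o S]
wSoS ⇒ wwSoSoS   [S -> w S o S]
wwSoSoS ⇒ wwloSoS   [S -> l]
wwloSoS ⇒ wwlowSoSoS   [S -> w S o S]
wwlowSoSoS ⇒ wwlowloSoS   [S -> l]
wwlowloSoS ⇒ wwlowlowSoSoS   [S -> w S o S]
wwlowlowSoSoS ⇒ wwlowlowwSoSoSoS   [S -> w S o S]
wwlowlowwSoSoSoS ⇒ wwlowlowwloSoSoS   [S -> l]
wwlowlowwloSoSoS ⇒ wwlowlowwloloSoS   [S -> l]
wwlowlowwloloSoS ⇒ wwlowlowwlololoS   [S -> l]
wwlowlowwlololoS ⇒ wwlowlowwlololol   [S -> l]

S⇒wSoS⇒wwSoSoS⇒wwloSoS⇒wwlowSoSoS⇒wwlowloSoS⇒wwlowlowSoSoS⇒wwlowlowwSoSoSoS⇒wwlowlowwloSoSoS⇒wwlowlowwloloSoS⇒wwlowlowwlololoS⇒wwlowlowwlololol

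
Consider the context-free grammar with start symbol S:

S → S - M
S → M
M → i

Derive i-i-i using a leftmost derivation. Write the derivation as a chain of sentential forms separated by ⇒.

S⇒S-M⇒S-M-M⇒M-M-M⇒i-M-M⇒i-i-M⇒i-i-i

S ⇒ S-M   [S → S - M]
S-M ⇒ S-M-M   [S → S - M]
S-M-M ⇒ M-M-M   [S → M]
M-M-M ⇒ i-M-M   [M → i]
i-M-M ⇒ i-i-M   [M → i]
i-i-M ⇒ i-i-i   [M → i]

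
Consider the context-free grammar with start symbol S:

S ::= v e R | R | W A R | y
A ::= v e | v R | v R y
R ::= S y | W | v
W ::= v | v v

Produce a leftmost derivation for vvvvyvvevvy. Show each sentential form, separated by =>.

S => WAR => vAR => vvRyR => vvWyR => vvvvyR => vvvvySy => vvvvyWARy => vvvvyvARy => vvvvyvveRy => vvvvyvveWy => vvvvyvvevvy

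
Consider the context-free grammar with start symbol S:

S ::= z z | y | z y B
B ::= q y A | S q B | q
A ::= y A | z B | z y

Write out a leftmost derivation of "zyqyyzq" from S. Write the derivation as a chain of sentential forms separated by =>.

S => zyB   [S ::= z y B]
zyB => zyqyA   [B ::= q y A]
zyqyA => zyqyyA   [A ::= y A]
zyqyyA => zyqyyzB   [A ::= z B]
zyqyyzB => zyqyyzq   [B ::= q]

S=>zyB=>zyqyA=>zyqyyA=>zyqyyzB=>zyqyyzq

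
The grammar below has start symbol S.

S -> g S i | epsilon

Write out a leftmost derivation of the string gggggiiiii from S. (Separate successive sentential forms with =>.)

S => gSi => ggSii => gggSiii => ggggSiiii => gggggSiiiii => gggggiiiii

S => gSi   [S -> g S i]
gSi => ggSii   [S -> g S i]
ggSii => gggSiii   [S -> g S i]
gggSiii => ggggSiiii   [S -> g S i]
ggggSiiii => gggggSiiiii   [S -> g S i]
gggggSiiiii => gggggiiiii   [S -> epsilon]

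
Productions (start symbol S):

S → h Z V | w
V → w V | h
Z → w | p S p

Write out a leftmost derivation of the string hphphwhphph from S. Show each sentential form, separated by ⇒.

S ⇒ hZV ⇒ hpSpV ⇒ hphZVpV ⇒ hphpSpVpV ⇒ hphphZVpVpV ⇒ hphphwVpVpV ⇒ hphphwhpVpV ⇒ hphphwhphpV ⇒ hphphwhphph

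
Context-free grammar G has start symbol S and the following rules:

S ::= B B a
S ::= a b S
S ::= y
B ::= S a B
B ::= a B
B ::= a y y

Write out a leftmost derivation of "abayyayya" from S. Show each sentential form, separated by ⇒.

S ⇒ abS ⇒ abBBa ⇒ abayyBa ⇒ abayyayya

S ⇒ abS   [S ::= a b S]
abS ⇒ abBBa   [S ::= B B a]
abBBa ⇒ abayyBa   [B ::= a y y]
abayyBa ⇒ abayyayya   [B ::= a y y]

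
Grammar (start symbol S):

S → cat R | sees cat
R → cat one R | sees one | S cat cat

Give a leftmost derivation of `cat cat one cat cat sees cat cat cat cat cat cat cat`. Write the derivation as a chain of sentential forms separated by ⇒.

S ⇒ cat R ⇒ cat cat one R ⇒ cat cat one S cat cat ⇒ cat cat one cat R cat cat ⇒ cat cat one cat S cat cat cat cat ⇒ cat cat one cat cat R cat cat cat cat ⇒ cat cat one cat cat S cat cat cat cat cat cat ⇒ cat cat one cat cat sees cat cat cat cat cat cat cat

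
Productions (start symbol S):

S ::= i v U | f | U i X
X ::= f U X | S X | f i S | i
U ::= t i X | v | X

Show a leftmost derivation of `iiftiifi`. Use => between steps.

S => UiX => XiX => iiX => iifUX => iiftiXX => iiftiiX => iiftiiSX => iiftiifX => iiftiifi

S => UiX   [S ::= U i X]
UiX => XiX   [U ::= X]
XiX => iiX   [X ::= i]
iiX => iifUX   [X ::= f U X]
iifUX => iiftiXX   [U ::= t i X]
iiftiXX => iiftiiX   [X ::= i]
iiftiiX => iiftiiSX   [X ::= S X]
iiftiiSX => iiftiifX   [S ::= f]
iiftiifX => iiftiifi   [X ::= i]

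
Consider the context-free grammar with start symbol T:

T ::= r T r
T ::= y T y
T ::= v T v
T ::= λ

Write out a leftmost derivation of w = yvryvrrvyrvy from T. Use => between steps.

T => yTy => yvTvy => yvrTrvy => yvryTyrvy => yvryvTvyrvy => yvryvrTrvyrvy => yvryvrrvyrvy

T => yTy   [T ::= y T y]
yTy => yvTvy   [T ::= v T v]
yvTvy => yvrTrvy   [T ::= r T r]
yvrTrvy => yvryTyrvy   [T ::= y T y]
yvryTyrvy => yvryvTvyrvy   [T ::= v T v]
yvryvTvyrvy => yvryvrTrvyrvy   [T ::= r T r]
yvryvrTrvyrvy => yvryvrrvyrvy   [T ::= λ]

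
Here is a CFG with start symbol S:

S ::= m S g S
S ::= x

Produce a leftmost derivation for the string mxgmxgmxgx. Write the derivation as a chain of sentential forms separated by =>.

S => mSgS   [S ::= m S g S]
mSgS => mxgS   [S ::= x]
mxgS => mxgmSgS   [S ::= m S g S]
mxgmSgS => mxgmxgS   [S ::= x]
mxgmxgS => mxgmxgmSgS   [S ::= m S g S]
mxgmxgmSgS => mxgmxgmxgS   [S ::= x]
mxgmxgmxgS => mxgmxgmxgx   [S ::= x]

S=>mSgS=>mxgS=>mxgmSgS=>mxgmxgS=>mxgmxgmSgS=>mxgmxgmxgS=>mxgmxgmxgx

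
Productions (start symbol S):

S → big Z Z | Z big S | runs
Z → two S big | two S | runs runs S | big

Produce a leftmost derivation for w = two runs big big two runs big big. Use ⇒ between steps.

S ⇒ Z big S ⇒ two S big S ⇒ two runs big S ⇒ two runs big big Z Z ⇒ two runs big big two S big Z ⇒ two runs big big two runs big Z ⇒ two runs big big two runs big big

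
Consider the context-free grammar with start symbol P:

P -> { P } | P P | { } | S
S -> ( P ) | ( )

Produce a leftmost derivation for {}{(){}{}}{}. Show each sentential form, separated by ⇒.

P ⇒ PP   [P -> P P]
PP ⇒ PPP   [P -> P P]
PPP ⇒ {}PP   [P -> { }]
{}PP ⇒ {}{P}P   [P -> { P }]
{}{P}P ⇒ {}{PP}P   [P -> P P]
{}{PP}P ⇒ {}{PPP}P   [P -> P P]
{}{PPP}P ⇒ {}{SPP}P   [P -> S]
{}{SPP}P ⇒ {}{()PP}P   [S -> ( )]
{}{()PP}P ⇒ {}{(){}P}P   [P -> { }]
{}{(){}P}P ⇒ {}{(){}{}}P   [P -> { }]
{}{(){}{}}P ⇒ {}{(){}{}}{}   [P -> { }]

P⇒PP⇒PPP⇒{}PP⇒{}{P}P⇒{}{PP}P⇒{}{PPP}P⇒{}{SPP}P⇒{}{()PP}P⇒{}{(){}P}P⇒{}{(){}{}}P⇒{}{(){}{}}{}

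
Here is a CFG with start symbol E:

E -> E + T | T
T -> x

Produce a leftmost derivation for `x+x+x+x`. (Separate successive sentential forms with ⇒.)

E ⇒ E+T ⇒ E+T+T ⇒ E+T+T+T ⇒ T+T+T+T ⇒ x+T+T+T ⇒ x+x+T+T ⇒ x+x+x+T ⇒ x+x+x+x

E ⇒ E+T   [E -> E + T]
E+T ⇒ E+T+T   [E -> E + T]
E+T+T ⇒ E+T+T+T   [E -> E + T]
E+T+T+T ⇒ T+T+T+T   [E -> T]
T+T+T+T ⇒ x+T+T+T   [T -> x]
x+T+T+T ⇒ x+x+T+T   [T -> x]
x+x+T+T ⇒ x+x+x+T   [T -> x]
x+x+x+T ⇒ x+x+x+x   [T -> x]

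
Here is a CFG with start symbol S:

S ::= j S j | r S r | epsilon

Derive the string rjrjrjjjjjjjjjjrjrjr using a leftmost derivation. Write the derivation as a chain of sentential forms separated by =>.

S => rSr => rjSjr => rjrSrjr => rjrjSjrjr => rjrjrSrjrjr => rjrjrjSjrjrjr => rjrjrjjSjjrjrjr => rjrjrjjjSjjjrjrjr => rjrjrjjjjSjjjjrjrjr => rjrjrjjjjjSjjjjjrjrjr => rjrjrjjjjjjjjjjrjrjr

S => rSr   [S ::= r S r]
rSr => rjSjr   [S ::= j S j]
rjSjr => rjrSrjr   [S ::= r S r]
rjrSrjr => rjrjSjrjr   [S ::= j S j]
rjrjSjrjr => rjrjrSrjrjr   [S ::= r S r]
rjrjrSrjrjr => rjrjrjSjrjrjr   [S ::= j S j]
rjrjrjSjrjrjr => rjrjrjjSjjrjrjr   [S ::= j S j]
rjrjrjjSjjrjrjr => rjrjrjjjSjjjrjrjr   [S ::= j S j]
rjrjrjjjSjjjrjrjr => rjrjrjjjjSjjjjrjrjr   [S ::= j S j]
rjrjrjjjjSjjjjrjrjr => rjrjrjjjjjSjjjjjrjrjr   [S ::= j S j]
rjrjrjjjjjSjjjjjrjrjr => rjrjrjjjjjjjjjjrjrjr   [S ::= epsilon]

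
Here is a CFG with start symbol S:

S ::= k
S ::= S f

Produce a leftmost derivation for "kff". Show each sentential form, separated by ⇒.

S⇒Sf⇒Sff⇒kff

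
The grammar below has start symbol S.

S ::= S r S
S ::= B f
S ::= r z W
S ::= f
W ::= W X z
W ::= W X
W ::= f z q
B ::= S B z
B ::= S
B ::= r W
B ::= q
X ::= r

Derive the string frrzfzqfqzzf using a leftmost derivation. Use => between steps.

S=>SrS=>frS=>frBf=>frSBzf=>frrzWBzf=>frrzfzqBzf=>frrzfzqSBzzf=>frrzfzqfBzzf=>frrzfzqfqzzf

S => SrS   [S ::= S r S]
SrS => frS   [S ::= f]
frS => frBf   [S ::= B f]
frBf => frSBzf   [B ::= S B z]
frSBzf => frrzWBzf   [S ::= r z W]
frrzWBzf => frrzfzqBzf   [W ::= f z q]
frrzfzqBzf => frrzfzqSBzzf   [B ::= S B z]
frrzfzqSBzzf => frrzfzqfBzzf   [S ::= f]
frrzfzqfBzzf => frrzfzqfqzzf   [B ::= q]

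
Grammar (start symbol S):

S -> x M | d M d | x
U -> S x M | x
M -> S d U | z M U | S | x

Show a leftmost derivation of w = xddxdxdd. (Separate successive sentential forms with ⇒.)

S ⇒ xM ⇒ xS ⇒ xdMd ⇒ xdSd ⇒ xddMdd ⇒ xddSdUdd ⇒ xddxdUdd ⇒ xddxdxdd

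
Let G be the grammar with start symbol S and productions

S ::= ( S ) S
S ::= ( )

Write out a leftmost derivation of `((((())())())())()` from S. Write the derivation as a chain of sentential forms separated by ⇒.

S ⇒ (S)S   [S ::= ( S ) S]
(S)S ⇒ ((S)S)S   [S ::= ( S ) S]
((S)S)S ⇒ (((S)S)S)S   [S ::= ( S ) S]
(((S)S)S)S ⇒ ((((S)S)S)S)S   [S ::= ( S ) S]
((((S)S)S)S)S ⇒ ((((())S)S)S)S   [S ::= ( )]
((((())S)S)S)S ⇒ ((((())())S)S)S   [S ::= ( )]
((((())())S)S)S ⇒ ((((())())())S)S   [S ::= ( )]
((((())())())S)S ⇒ ((((())())())())S   [S ::= ( )]
((((())())())())S ⇒ ((((())())())())()   [S ::= ( )]

S⇒(S)S⇒((S)S)S⇒(((S)S)S)S⇒((((S)S)S)S)S⇒((((())S)S)S)S⇒((((())())S)S)S⇒((((())())())S)S⇒((((())())())())S⇒((((())())())())()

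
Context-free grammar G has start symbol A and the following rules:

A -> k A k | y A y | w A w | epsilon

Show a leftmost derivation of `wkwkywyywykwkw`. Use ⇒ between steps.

A⇒wAw⇒wkAkw⇒wkwAwkw⇒wkwkAkwkw⇒wkwkyAykwkw⇒wkwkywAwykwkw⇒wkwkywyAywykwkw⇒wkwkywyywykwkw

A ⇒ wAw   [A -> w A w]
wAw ⇒ wkAkw   [A -> k A k]
wkAkw ⇒ wkwAwkw   [A -> w A w]
wkwAwkw ⇒ wkwkAkwkw   [A -> k A k]
wkwkAkwkw ⇒ wkwkyAykwkw   [A -> y A y]
wkwkyAykwkw ⇒ wkwkywAwykwkw   [A -> w A w]
wkwkywAwykwkw ⇒ wkwkywyAywykwkw   [A -> y A y]
wkwkywyAywykwkw ⇒ wkwkywyywykwkw   [A -> epsilon]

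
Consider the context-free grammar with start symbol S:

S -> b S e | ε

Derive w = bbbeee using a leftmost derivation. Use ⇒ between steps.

S ⇒ bSe ⇒ bbSee ⇒ bbbSeee ⇒ bbbeee

S ⇒ bSe   [S -> b S e]
bSe ⇒ bbSee   [S -> b S e]
bbSee ⇒ bbbSeee   [S -> b S e]
bbbSeee ⇒ bbbeee   [S -> ε]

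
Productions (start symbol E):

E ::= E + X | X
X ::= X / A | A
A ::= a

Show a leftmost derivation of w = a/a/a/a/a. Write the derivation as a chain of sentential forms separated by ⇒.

E ⇒ X ⇒ X/A ⇒ X/A/A ⇒ X/A/A/A ⇒ X/A/A/A/A ⇒ A/A/A/A/A ⇒ a/A/A/A/A ⇒ a/a/A/A/A ⇒ a/a/a/A/A ⇒ a/a/a/a/A ⇒ a/a/a/a/a

E ⇒ X   [E ::= X]
X ⇒ X/A   [X ::= X / A]
X/A ⇒ X/A/A   [X ::= X / A]
X/A/A ⇒ X/A/A/A   [X ::= X / A]
X/A/A/A ⇒ X/A/A/A/A   [X ::= X / A]
X/A/A/A/A ⇒ A/A/A/A/A   [X ::= A]
A/A/A/A/A ⇒ a/A/A/A/A   [A ::= a]
a/A/A/A/A ⇒ a/a/A/A/A   [A ::= a]
a/a/A/A/A ⇒ a/a/a/A/A   [A ::= a]
a/a/a/A/A ⇒ a/a/a/a/A   [A ::= a]
a/a/a/a/A ⇒ a/a/a/a/a   [A ::= a]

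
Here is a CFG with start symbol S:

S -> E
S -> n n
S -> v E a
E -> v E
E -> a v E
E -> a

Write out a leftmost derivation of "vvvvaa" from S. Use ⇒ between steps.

S⇒vEa⇒vvEa⇒vvvEa⇒vvvvEa⇒vvvvaa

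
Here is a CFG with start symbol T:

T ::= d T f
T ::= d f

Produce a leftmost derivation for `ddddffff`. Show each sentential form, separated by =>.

T => dTf => ddTff => dddTfff => ddddffff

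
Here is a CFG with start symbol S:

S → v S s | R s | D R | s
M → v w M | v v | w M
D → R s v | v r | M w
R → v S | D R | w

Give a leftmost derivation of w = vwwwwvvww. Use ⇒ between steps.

S ⇒ DR ⇒ MwR ⇒ vwMwR ⇒ vwwMwR ⇒ vwwwMwR ⇒ vwwwwMwR ⇒ vwwwwvvwR ⇒ vwwwwvvww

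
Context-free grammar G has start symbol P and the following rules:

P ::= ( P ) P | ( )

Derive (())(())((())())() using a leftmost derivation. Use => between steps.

P => (P)P   [P ::= ( P ) P]
(P)P => (())P   [P ::= ( )]
(())P => (())(P)P   [P ::= ( P ) P]
(())(P)P => (())(())P   [P ::= ( )]
(())(())P => (())(())(P)P   [P ::= ( P ) P]
(())(())(P)P => (())(())((P)P)P   [P ::= ( P ) P]
(())(())((P)P)P => (())(())((())P)P   [P ::= ( )]
(())(())((())P)P => (())(())((())())P   [P ::= ( )]
(())(())((())())P => (())(())((())())()   [P ::= ( )]

P => (P)P => (())P => (())(P)P => (())(())P => (())(())(P)P => (())(())((P)P)P => (())(())((())P)P => (())(())((())())P => (())(())((())())()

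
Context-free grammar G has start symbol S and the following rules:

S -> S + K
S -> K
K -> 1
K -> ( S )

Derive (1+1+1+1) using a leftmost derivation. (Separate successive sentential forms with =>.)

S => K => (S) => (S+K) => (S+K+K) => (S+K+K+K) => (K+K+K+K) => (1+K+K+K) => (1+1+K+K) => (1+1+1+K) => (1+1+1+1)

S => K   [S -> K]
K => (S)   [K -> ( S )]
(S) => (S+K)   [S -> S + K]
(S+K) => (S+K+K)   [S -> S + K]
(S+K+K) => (S+K+K+K)   [S -> S + K]
(S+K+K+K) => (K+K+K+K)   [S -> K]
(K+K+K+K) => (1+K+K+K)   [K -> 1]
(1+K+K+K) => (1+1+K+K)   [K -> 1]
(1+1+K+K) => (1+1+1+K)   [K -> 1]
(1+1+1+K) => (1+1+1+1)   [K -> 1]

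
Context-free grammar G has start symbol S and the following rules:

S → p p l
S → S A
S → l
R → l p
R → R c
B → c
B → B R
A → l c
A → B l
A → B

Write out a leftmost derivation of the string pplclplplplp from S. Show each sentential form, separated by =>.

S => SA => pplA => pplB => pplBR => pplBRR => pplBRRR => pplBRRRR => pplcRRRR => pplclpRRR => pplclplpRR => pplclplplpR => pplclplplplp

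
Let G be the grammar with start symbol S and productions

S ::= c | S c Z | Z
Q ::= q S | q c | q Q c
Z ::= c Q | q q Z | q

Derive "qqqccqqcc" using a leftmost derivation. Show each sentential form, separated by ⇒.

S ⇒ ScZ   [S ::= S c Z]
ScZ ⇒ ZcZ   [S ::= Z]
ZcZ ⇒ qqZcZ   [Z ::= q q Z]
qqZcZ ⇒ qqqcZ   [Z ::= q]
qqqcZ ⇒ qqqccQ   [Z ::= c Q]
qqqccQ ⇒ qqqccqQc   [Q ::= q Q c]
qqqccqQc ⇒ qqqccqqcc   [Q ::= q c]

S⇒ScZ⇒ZcZ⇒qqZcZ⇒qqqcZ⇒qqqccQ⇒qqqccqQc⇒qqqccqqcc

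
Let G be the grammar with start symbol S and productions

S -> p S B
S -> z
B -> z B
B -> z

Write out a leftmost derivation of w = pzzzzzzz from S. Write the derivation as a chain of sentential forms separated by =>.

S=>pSB=>pzB=>pzzB=>pzzzB=>pzzzzB=>pzzzzzB=>pzzzzzzB=>pzzzzzzz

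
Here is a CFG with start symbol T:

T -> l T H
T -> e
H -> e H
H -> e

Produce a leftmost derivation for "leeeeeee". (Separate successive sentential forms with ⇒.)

T ⇒ lTH ⇒ leH ⇒ leeH ⇒ leeeH ⇒ leeeeH ⇒ leeeeeH ⇒ leeeeeeH ⇒ leeeeeee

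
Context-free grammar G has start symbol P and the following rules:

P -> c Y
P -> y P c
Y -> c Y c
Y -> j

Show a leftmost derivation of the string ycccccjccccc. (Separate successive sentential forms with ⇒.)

P ⇒ yPc   [P -> y P c]
yPc ⇒ ycYc   [P -> c Y]
ycYc ⇒ yccYcc   [Y -> c Y c]
yccYcc ⇒ ycccYccc   [Y -> c Y c]
ycccYccc ⇒ yccccYcccc   [Y -> c Y c]
yccccYcccc ⇒ ycccccYccccc   [Y -> c Y c]
ycccccYccccc ⇒ ycccccjccccc   [Y -> j]

P ⇒ yPc ⇒ ycYc ⇒ yccYcc ⇒ ycccYccc ⇒ yccccYcccc ⇒ ycccccYccccc ⇒ ycccccjccccc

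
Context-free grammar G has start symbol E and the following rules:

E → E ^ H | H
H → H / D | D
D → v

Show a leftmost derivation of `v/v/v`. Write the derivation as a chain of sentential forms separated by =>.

E => H => H/D => H/D/D => D/D/D => v/D/D => v/v/D => v/v/v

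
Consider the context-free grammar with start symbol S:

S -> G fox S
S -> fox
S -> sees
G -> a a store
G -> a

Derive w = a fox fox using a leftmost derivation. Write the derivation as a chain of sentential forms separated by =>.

S => G fox S => a fox S => a fox fox

S => G fox S   [S -> G fox S]
G fox S => a fox S   [G -> a]
a fox S => a fox fox   [S -> fox]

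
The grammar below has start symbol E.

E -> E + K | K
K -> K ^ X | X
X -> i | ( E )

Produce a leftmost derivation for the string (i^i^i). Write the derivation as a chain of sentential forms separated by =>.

E => K => X => (E) => (K) => (K^X) => (K^X^X) => (X^X^X) => (i^X^X) => (i^i^X) => (i^i^i)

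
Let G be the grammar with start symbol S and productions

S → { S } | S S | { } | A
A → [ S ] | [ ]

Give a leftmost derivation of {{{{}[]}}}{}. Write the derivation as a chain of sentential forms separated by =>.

S => SS   [S → S S]
SS => {S}S   [S → { S }]
{S}S => {{S}}S   [S → { S }]
{{S}}S => {{{S}}}S   [S → { S }]
{{{S}}}S => {{{SS}}}S   [S → S S]
{{{SS}}}S => {{{{}S}}}S   [S → { }]
{{{{}S}}}S => {{{{}A}}}S   [S → A]
{{{{}A}}}S => {{{{}[]}}}S   [A → [ ]]
{{{{}[]}}}S => {{{{}[]}}}{}   [S → { }]

S => SS => {S}S => {{S}}S => {{{S}}}S => {{{SS}}}S => {{{{}S}}}S => {{{{}A}}}S => {{{{}[]}}}S => {{{{}[]}}}{}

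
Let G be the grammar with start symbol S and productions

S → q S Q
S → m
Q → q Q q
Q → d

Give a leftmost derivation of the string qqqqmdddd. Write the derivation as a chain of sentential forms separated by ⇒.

S ⇒ qSQ ⇒ qqSQQ ⇒ qqqSQQQ ⇒ qqqqSQQQQ ⇒ qqqqmQQQQ ⇒ qqqqmdQQQ ⇒ qqqqmddQQ ⇒ qqqqmdddQ ⇒ qqqqmdddd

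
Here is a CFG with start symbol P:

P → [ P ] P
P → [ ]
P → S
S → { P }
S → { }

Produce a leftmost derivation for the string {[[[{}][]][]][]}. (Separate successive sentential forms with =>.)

P=>S=>{P}=>{[P]P}=>{[[P]P]P}=>{[[[P]P]P]P}=>{[[[S]P]P]P}=>{[[[{}]P]P]P}=>{[[[{}][]]P]P}=>{[[[{}][]][]]P}=>{[[[{}][]][]][]}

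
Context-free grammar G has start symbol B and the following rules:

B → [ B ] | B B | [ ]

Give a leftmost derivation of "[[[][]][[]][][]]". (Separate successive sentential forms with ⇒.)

B ⇒ [B] ⇒ [BB] ⇒ [BBB] ⇒ [[B]BB] ⇒ [[BB]BB] ⇒ [[[]B]BB] ⇒ [[[][]]BB] ⇒ [[[][]][B]B] ⇒ [[[][]][[]]B] ⇒ [[[][]][[]]BB] ⇒ [[[][]][[]][]B] ⇒ [[[][]][[]][][]]

B ⇒ [B]   [B → [ B ]]
[B] ⇒ [BB]   [B → B B]
[BB] ⇒ [BBB]   [B → B B]
[BBB] ⇒ [[B]BB]   [B → [ B ]]
[[B]BB] ⇒ [[BB]BB]   [B → B B]
[[BB]BB] ⇒ [[[]B]BB]   [B → [ ]]
[[[]B]BB] ⇒ [[[][]]BB]   [B → [ ]]
[[[][]]BB] ⇒ [[[][]][B]B]   [B → [ B ]]
[[[][]][B]B] ⇒ [[[][]][[]]B]   [B → [ ]]
[[[][]][[]]B] ⇒ [[[][]][[]]BB]   [B → B B]
[[[][]][[]]BB] ⇒ [[[][]][[]][]B]   [B → [ ]]
[[[][]][[]][]B] ⇒ [[[][]][[]][][]]   [B → [ ]]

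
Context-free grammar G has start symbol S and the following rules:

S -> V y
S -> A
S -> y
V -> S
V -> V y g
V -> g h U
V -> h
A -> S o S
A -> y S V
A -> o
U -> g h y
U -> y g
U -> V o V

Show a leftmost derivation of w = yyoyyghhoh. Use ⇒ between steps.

S⇒A⇒ySV⇒yAV⇒ySoSV⇒yyoSV⇒yyoVyV⇒yyoSyV⇒yyoyyV⇒yyoyyghU⇒yyoyyghVoV⇒yyoyyghhoV⇒yyoyyghhoh

S ⇒ A   [S -> A]
A ⇒ ySV   [A -> y S V]
ySV ⇒ yAV   [S -> A]
yAV ⇒ ySoSV   [A -> S o S]
ySoSV ⇒ yyoSV   [S -> y]
yyoSV ⇒ yyoVyV   [S -> V y]
yyoVyV ⇒ yyoSyV   [V -> S]
yyoSyV ⇒ yyoyyV   [S -> y]
yyoyyV ⇒ yyoyyghU   [V -> g h U]
yyoyyghU ⇒ yyoyyghVoV   [U -> V o V]
yyoyyghVoV ⇒ yyoyyghhoV   [V -> h]
yyoyyghhoV ⇒ yyoyyghhoh   [V -> h]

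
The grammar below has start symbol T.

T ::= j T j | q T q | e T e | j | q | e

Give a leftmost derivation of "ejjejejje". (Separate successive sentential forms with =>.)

T => eTe => ejTje => ejjTjje => ejjeTejje => ejjejejje

T => eTe   [T ::= e T e]
eTe => ejTje   [T ::= j T j]
ejTje => ejjTjje   [T ::= j T j]
ejjTjje => ejjeTejje   [T ::= e T e]
ejjeTejje => ejjejejje   [T ::= j]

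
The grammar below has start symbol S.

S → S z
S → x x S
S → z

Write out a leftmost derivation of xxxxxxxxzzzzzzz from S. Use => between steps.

S => xxS => xxxxS => xxxxSz => xxxxSzz => xxxxSzzz => xxxxSzzzz => xxxxSzzzzz => xxxxSzzzzzz => xxxxxxSzzzzzz => xxxxxxxxSzzzzzz => xxxxxxxxzzzzzzz

S => xxS   [S → x x S]
xxS => xxxxS   [S → x x S]
xxxxS => xxxxSz   [S → S z]
xxxxSz => xxxxSzz   [S → S z]
xxxxSzz => xxxxSzzz   [S → S z]
xxxxSzzz => xxxxSzzzz   [S → S z]
xxxxSzzzz => xxxxSzzzzz   [S → S z]
xxxxSzzzzz => xxxxSzzzzzz   [S → S z]
xxxxSzzzzzz => xxxxxxSzzzzzz   [S → x x S]
xxxxxxSzzzzzz => xxxxxxxxSzzzzzz   [S → x x S]
xxxxxxxxSzzzzzz => xxxxxxxxzzzzzzz   [S → z]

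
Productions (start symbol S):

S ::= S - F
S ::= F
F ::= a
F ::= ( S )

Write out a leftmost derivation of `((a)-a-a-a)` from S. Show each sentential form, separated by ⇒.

S ⇒ F ⇒ (S) ⇒ (S-F) ⇒ (S-F-F) ⇒ (S-F-F-F) ⇒ (F-F-F-F) ⇒ ((S)-F-F-F) ⇒ ((F)-F-F-F) ⇒ ((a)-F-F-F) ⇒ ((a)-a-F-F) ⇒ ((a)-a-a-F) ⇒ ((a)-a-a-a)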